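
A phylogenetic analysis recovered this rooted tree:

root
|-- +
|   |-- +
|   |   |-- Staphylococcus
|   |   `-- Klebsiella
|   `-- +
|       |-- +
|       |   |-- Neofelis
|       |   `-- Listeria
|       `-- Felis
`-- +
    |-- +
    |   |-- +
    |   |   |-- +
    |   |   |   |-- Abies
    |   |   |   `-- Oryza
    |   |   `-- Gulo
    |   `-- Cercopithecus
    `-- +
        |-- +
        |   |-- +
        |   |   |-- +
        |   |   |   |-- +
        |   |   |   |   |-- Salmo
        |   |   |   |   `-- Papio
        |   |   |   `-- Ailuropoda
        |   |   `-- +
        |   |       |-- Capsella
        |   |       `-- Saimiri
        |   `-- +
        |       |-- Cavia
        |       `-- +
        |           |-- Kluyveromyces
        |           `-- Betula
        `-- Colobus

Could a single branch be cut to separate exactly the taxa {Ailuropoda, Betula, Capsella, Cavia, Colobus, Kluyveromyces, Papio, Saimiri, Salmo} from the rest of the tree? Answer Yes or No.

Yes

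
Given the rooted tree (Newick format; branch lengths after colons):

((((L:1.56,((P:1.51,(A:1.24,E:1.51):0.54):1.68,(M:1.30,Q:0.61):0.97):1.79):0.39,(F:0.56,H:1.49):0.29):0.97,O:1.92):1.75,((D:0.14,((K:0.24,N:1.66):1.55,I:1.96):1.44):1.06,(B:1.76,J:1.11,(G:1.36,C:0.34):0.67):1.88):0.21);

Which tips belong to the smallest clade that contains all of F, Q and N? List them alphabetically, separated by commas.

A, B, C, D, E, F, G, H, I, J, K, L, M, N, O, P, Q

Tracing F: it sits inside (F,H).
Tracing Q: it sits inside (M,Q).
Tracing N: it sits inside (K,N).
The smallest clade enclosing all 3 is the whole tree (their MRCA is the root), so the answer is all 17 tips in alphabetical order.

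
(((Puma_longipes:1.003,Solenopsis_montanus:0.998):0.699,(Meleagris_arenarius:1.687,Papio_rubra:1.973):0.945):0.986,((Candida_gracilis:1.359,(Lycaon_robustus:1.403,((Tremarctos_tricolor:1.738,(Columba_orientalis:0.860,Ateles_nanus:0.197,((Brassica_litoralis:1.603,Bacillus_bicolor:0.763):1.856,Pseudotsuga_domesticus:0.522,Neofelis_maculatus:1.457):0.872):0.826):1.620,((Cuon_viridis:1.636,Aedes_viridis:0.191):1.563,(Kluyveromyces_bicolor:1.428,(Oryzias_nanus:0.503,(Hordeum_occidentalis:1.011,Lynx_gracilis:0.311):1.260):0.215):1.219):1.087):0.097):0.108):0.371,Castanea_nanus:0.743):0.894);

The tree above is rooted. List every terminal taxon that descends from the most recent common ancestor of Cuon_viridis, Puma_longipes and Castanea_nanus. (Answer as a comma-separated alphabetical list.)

Aedes_viridis, Ateles_nanus, Bacillus_bicolor, Brassica_litoralis, Candida_gracilis, Castanea_nanus, Columba_orientalis, Cuon_viridis, Hordeum_occidentalis, Kluyveromyces_bicolor, Lycaon_robustus, Lynx_gracilis, Meleagris_arenarius, Neofelis_maculatus, Oryzias_nanus, Papio_rubra, Pseudotsuga_domesticus, Puma_longipes, Solenopsis_montanus, Tremarctos_tricolor

Tracing Cuon_viridis: it sits inside (Cuon_viridis,Aedes_viridis).
Tracing Puma_longipes: it sits inside (Puma_longipes,Solenopsis_montanus).
Tracing Castanea_nanus: it sits inside ((Candida_gracilis,(Lycaon_robustus,((Tremarctos_tricolor,(Columba_orientalis,Ateles_nanus,((Brassica_litoralis,Bacillus_bicolor),Pseudotsuga_domesticus,Neofelis_maculatus))),((Cuon_viridis,Aedes_viridis),(Kluyveromyces_bicolor,(Oryzias_nanus,(Hordeum_occidentalis,Lynx_gracilis))))))),Castanea_nanus).
The smallest clade enclosing all 3 is the whole tree (their MRCA is the root), so the answer is all 20 tips in alphabetical order.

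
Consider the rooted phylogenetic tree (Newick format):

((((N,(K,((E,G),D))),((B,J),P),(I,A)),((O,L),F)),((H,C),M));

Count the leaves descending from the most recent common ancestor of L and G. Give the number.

13

The MRCA of L and G is the node subtending (((N,(K,((E,G),D))),((B,J),P),(I,A)),((O,L),F)).
That clade contains 13 terminal taxa: A, B, D, E, F, G, I, J, K, L, N, O, P.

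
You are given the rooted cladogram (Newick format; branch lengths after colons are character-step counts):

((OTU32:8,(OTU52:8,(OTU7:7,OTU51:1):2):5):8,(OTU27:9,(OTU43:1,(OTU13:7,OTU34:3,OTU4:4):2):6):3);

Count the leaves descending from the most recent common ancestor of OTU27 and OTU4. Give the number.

5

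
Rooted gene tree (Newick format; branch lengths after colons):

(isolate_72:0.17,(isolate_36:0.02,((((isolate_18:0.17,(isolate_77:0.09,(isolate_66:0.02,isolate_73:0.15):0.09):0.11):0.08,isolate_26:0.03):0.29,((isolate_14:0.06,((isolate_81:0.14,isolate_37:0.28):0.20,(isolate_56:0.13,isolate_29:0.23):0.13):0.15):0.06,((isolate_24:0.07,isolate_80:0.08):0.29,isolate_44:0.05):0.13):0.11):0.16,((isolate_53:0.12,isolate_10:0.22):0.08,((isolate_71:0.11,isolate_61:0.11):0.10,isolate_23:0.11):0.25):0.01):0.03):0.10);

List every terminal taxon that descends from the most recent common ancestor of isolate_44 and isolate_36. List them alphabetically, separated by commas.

Tracing isolate_44: it sits inside ((isolate_24,isolate_80),isolate_44).
Tracing isolate_36: it sits inside (isolate_36,((((isolate_18,(isolate_77,(isolate_66,isolate_73))),isolate_26),((isolate_14,((isolate_81,isolate_37),(isolate_56,isolate_29))),((isolate_24,isolate_80),isolate_44))),((isolate_53,isolate_10),((isolate_71,isolate_61),isolate_23)))).
The smallest clade enclosing both is (isolate_36,((((isolate_18,(isolate_77,(isolate_66,isolate_73))),isolate_26),((isolate_14,((isolate_81,isolate_37),(isolate_56,isolate_29))),((isolate_24,isolate_80),isolate_44))),((isolate_53,isolate_10),((isolate_71,isolate_61),isolate_23)))); the answer is its 19 terminal taxa in alphabetical order.

isolate_10, isolate_14, isolate_18, isolate_23, isolate_24, isolate_26, isolate_29, isolate_36, isolate_37, isolate_44, isolate_53, isolate_56, isolate_61, isolate_66, isolate_71, isolate_73, isolate_77, isolate_80, isolate_81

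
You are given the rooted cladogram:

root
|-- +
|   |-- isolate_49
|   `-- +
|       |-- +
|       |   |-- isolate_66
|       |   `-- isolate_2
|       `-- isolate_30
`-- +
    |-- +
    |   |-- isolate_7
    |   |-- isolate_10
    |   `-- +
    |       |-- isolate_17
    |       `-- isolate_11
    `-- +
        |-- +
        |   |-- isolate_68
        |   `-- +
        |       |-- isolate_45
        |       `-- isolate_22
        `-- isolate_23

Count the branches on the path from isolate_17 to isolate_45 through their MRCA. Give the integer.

The MRCA of isolate_17 and isolate_45 is the node subtending ((isolate_7,isolate_10,(isolate_17,isolate_11)),((isolate_68,(isolate_45,isolate_22)),isolate_23)).
From isolate_17 up to that node: 3 branches. From isolate_45 up to the same node: 4 branches. Total: 3 + 4 = 7.

7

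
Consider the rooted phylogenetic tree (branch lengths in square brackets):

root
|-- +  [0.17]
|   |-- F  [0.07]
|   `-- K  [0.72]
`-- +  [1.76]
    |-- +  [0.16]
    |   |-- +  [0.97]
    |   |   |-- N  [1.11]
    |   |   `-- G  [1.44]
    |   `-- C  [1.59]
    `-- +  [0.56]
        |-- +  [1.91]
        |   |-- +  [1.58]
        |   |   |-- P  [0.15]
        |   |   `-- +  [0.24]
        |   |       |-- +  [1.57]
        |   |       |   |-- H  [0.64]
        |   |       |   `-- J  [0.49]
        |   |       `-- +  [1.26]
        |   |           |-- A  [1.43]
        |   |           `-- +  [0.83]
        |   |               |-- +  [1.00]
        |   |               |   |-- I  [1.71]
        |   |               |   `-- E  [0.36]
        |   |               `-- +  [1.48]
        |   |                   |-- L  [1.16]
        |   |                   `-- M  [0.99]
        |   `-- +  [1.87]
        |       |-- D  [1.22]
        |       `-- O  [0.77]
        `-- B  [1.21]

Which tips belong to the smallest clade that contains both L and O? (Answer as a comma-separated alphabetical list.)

Tracing L: it sits inside (L,M).
Tracing O: it sits inside (D,O).
The smallest clade enclosing both is ((P,((H,J),(A,((I,E),(L,M))))),(D,O)); the answer is its 10 terminal taxa in alphabetical order.

A, D, E, H, I, J, L, M, O, P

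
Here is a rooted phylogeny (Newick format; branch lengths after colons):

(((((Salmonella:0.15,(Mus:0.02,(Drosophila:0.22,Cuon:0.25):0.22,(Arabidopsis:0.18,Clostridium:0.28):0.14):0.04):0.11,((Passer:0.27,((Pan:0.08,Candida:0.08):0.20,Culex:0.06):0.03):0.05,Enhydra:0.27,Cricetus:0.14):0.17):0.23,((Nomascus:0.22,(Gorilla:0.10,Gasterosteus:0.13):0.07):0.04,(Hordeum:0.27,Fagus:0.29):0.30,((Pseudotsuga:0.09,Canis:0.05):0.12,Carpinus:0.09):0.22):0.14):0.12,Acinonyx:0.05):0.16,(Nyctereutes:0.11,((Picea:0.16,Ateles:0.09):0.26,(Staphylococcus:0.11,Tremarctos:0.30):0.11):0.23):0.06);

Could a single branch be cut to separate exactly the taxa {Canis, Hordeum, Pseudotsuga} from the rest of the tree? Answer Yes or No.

The MRCA of the listed taxa subtends ((Nomascus,(Gorilla,Gasterosteus)),(Hordeum,Fagus),((Pseudotsuga,Canis),Carpinus)).
That clade also contains Carpinus, Fagus, Gasterosteus, Gorilla, Nomascus, which are not in the proposed group, so the group is not monophyletic.

No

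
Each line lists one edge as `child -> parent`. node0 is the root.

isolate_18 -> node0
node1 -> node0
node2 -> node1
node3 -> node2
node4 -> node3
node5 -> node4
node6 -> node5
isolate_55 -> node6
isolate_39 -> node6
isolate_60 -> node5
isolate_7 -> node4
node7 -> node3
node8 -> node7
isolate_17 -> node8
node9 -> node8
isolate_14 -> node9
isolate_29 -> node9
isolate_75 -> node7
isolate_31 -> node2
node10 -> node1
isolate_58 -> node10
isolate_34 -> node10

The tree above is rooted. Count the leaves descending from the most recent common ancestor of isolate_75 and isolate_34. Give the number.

11

The MRCA of isolate_75 and isolate_34 is the node subtending ((((((isolate_55,isolate_39),isolate_60),isolate_7),((isolate_17,(isolate_14,isolate_29)),isolate_75)),isolate_31),(isolate_58,isolate_34)).
That clade contains 11 terminal taxa: isolate_14, isolate_17, isolate_29, isolate_31, isolate_34, isolate_39, isolate_55, isolate_58, isolate_60, isolate_7, isolate_75.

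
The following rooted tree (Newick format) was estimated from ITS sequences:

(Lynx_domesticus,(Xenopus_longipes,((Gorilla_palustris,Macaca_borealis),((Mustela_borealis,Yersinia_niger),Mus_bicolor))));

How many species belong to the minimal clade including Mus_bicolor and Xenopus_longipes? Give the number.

The MRCA of Mus_bicolor and Xenopus_longipes is the node subtending (Xenopus_longipes,((Gorilla_palustris,Macaca_borealis),((Mustela_borealis,Yersinia_niger),Mus_bicolor))).
That clade contains 6 terminal taxa: Gorilla_palustris, Macaca_borealis, Mus_bicolor, Mustela_borealis, Xenopus_longipes, Yersinia_niger.

6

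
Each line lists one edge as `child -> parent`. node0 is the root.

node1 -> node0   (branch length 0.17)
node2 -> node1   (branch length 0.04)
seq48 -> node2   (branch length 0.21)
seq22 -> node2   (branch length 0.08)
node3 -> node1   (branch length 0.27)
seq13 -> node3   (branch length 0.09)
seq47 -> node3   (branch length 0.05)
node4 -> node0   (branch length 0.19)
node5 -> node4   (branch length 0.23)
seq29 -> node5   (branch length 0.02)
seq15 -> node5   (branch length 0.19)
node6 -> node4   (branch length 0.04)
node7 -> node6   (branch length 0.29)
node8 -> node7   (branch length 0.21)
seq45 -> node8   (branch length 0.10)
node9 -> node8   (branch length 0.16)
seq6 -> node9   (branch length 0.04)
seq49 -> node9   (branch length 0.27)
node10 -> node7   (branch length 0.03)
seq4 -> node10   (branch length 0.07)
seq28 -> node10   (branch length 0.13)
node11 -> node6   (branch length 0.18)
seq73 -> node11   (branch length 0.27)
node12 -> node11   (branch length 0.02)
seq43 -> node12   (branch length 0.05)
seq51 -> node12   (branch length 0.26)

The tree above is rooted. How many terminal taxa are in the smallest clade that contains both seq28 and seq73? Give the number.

8

The MRCA of seq28 and seq73 is the node subtending (((seq45,(seq6,seq49)),(seq4,seq28)),(seq73,(seq43,seq51))).
That clade contains 8 terminal taxa: seq28, seq4, seq43, seq45, seq49, seq51, seq6, seq73.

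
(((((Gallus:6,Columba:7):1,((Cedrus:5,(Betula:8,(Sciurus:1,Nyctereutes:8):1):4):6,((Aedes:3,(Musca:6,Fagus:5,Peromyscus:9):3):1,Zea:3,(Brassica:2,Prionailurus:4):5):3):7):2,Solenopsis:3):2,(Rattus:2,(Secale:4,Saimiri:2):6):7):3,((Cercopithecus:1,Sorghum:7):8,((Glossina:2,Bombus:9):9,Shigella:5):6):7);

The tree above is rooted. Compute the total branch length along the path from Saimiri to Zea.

The path runs Saimiri → … → MRCA → … → Zea; the MRCA is the node subtending ((((Gallus,Columba),((Cedrus,(Betula,(Sciurus,Nyctereutes))),((Aedes,(Musca,Fagus,Peromyscus)),Zea,(Brassica,Prionailurus)))),Solenopsis),(Rattus,(Secale,Saimiri))).
Branch lengths along that path: 2 + 6 + 7 + 2 + 2 + 7 + 3 + 3 = 32.

32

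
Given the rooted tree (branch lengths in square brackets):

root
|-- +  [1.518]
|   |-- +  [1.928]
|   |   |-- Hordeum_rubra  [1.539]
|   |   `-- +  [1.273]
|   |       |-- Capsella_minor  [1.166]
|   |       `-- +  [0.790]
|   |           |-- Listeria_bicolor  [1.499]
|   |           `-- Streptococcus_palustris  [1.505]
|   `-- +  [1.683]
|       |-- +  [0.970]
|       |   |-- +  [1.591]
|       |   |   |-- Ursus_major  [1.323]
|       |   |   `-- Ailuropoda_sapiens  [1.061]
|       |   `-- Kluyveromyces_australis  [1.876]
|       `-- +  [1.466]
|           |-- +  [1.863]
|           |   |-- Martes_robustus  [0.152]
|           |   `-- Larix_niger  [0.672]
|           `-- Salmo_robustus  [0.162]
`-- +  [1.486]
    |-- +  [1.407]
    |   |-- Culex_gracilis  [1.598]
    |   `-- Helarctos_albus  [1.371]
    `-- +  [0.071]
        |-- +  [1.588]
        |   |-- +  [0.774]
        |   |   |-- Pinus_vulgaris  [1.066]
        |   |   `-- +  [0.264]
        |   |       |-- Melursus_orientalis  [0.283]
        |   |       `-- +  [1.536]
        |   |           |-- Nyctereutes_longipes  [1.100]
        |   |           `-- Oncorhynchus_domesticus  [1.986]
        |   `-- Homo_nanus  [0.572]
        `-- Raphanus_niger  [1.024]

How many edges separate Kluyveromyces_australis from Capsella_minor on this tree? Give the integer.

6

The MRCA of Kluyveromyces_australis and Capsella_minor is the node subtending ((Hordeum_rubra,(Capsella_minor,(Listeria_bicolor,Streptococcus_palustris))),(((Ursus_major,Ailuropoda_sapiens),Kluyveromyces_australis),((Martes_robustus,Larix_niger),Salmo_robustus))).
From Kluyveromyces_australis up to that node: 3 branches. From Capsella_minor up to the same node: 3 branches. Total: 3 + 3 = 6.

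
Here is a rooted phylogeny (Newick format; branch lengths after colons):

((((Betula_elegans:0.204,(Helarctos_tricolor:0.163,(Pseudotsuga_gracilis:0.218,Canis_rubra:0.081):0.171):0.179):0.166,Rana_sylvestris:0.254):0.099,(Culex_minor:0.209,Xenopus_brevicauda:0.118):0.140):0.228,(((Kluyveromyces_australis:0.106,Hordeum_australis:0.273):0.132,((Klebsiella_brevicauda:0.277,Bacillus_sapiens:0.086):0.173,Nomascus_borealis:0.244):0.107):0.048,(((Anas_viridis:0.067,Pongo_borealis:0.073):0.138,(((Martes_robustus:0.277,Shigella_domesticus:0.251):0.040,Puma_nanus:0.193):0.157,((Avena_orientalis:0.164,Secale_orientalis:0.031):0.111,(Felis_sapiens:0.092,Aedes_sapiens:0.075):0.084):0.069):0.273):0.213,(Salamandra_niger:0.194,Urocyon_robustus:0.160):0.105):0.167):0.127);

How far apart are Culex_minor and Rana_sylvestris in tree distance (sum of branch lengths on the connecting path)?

0.702

The path runs Culex_minor → … → MRCA → … → Rana_sylvestris; the MRCA is the node subtending (((Betula_elegans,(Helarctos_tricolor,(Pseudotsuga_gracilis,Canis_rubra))),Rana_sylvestris),(Culex_minor,Xenopus_brevicauda)).
Branch lengths along that path: 0.209 + 0.140 + 0.099 + 0.254 = 0.702.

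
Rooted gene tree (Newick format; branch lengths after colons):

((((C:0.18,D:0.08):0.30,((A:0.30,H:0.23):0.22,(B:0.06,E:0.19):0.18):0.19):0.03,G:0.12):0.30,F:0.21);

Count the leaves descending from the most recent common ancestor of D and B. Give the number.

The MRCA of D and B is the node subtending ((C,D),((A,H),(B,E))).
That clade contains 6 terminal taxa: A, B, C, D, E, H.

6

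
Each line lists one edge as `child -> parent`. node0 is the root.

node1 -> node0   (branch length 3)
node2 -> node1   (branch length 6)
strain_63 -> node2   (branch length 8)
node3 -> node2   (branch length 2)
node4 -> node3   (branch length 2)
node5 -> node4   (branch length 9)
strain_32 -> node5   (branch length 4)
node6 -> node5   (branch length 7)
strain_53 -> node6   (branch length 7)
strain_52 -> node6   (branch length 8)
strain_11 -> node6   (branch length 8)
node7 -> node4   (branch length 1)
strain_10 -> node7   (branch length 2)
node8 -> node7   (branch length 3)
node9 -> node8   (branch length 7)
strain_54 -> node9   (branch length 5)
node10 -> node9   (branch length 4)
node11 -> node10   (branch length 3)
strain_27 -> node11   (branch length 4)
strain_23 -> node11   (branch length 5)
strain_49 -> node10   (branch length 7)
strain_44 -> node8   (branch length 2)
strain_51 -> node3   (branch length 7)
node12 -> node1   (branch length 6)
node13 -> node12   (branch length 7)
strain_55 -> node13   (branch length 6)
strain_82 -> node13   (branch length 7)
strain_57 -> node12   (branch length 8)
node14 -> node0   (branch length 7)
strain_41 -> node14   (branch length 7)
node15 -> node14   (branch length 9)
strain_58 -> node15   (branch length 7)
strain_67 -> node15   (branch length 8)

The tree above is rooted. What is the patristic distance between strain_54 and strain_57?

The path runs strain_54 → … → MRCA → … → strain_57; the MRCA is the node subtending ((strain_63,(((strain_32,(strain_53,strain_52,strain_11)),(strain_10,((strain_54,((strain_27,strain_23),strain_49)),strain_44))),strain_51)),((strain_55,strain_82),strain_57)).
Branch lengths along that path: 5 + 7 + 3 + 1 + 2 + 2 + 6 + 6 + 8 = 40.

40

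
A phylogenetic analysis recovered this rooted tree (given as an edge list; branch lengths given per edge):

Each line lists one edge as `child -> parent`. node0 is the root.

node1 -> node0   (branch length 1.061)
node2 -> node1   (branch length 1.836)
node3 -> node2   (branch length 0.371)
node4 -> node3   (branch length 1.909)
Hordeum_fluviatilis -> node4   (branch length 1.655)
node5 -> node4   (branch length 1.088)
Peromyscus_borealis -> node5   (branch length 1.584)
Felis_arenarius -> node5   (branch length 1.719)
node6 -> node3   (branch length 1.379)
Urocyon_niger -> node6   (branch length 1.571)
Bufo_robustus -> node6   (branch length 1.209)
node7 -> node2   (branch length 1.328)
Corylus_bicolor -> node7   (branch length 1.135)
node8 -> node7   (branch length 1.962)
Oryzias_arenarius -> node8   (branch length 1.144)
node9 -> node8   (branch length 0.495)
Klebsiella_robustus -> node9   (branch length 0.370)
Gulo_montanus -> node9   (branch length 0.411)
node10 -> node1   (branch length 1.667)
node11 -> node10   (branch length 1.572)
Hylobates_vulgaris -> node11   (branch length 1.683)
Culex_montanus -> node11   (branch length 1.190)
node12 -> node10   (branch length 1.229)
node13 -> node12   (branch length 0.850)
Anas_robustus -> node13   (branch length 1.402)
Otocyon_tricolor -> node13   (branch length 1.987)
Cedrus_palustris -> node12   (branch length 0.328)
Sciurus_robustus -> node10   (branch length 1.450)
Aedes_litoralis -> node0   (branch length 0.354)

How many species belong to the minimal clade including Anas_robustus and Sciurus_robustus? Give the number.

The MRCA of Anas_robustus and Sciurus_robustus is the node subtending ((Hylobates_vulgaris,Culex_montanus),((Anas_robustus,Otocyon_tricolor),Cedrus_palustris),Sciurus_robustus).
That clade contains 6 terminal taxa: Anas_robustus, Cedrus_palustris, Culex_montanus, Hylobates_vulgaris, Otocyon_tricolor, Sciurus_robustus.

6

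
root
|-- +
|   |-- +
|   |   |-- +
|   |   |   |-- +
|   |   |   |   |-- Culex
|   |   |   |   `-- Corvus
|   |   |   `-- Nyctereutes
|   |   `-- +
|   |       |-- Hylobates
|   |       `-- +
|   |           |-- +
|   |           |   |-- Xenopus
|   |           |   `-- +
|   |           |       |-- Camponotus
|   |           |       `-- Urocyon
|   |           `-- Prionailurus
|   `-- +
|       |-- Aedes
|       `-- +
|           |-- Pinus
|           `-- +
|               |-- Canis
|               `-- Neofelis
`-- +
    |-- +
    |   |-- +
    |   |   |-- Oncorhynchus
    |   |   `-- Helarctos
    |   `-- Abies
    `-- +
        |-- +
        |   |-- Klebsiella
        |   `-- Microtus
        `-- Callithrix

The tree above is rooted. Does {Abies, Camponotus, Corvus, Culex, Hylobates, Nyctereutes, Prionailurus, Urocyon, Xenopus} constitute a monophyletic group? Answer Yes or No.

No

The MRCA of the listed taxa is the root, so the smallest clade containing them is the whole tree.
That clade also contains Aedes, Callithrix, Canis, Helarctos, Klebsiella, Microtus, Neofelis, Oncorhynchus, Pinus, which are not in the proposed group, so the group is not monophyletic.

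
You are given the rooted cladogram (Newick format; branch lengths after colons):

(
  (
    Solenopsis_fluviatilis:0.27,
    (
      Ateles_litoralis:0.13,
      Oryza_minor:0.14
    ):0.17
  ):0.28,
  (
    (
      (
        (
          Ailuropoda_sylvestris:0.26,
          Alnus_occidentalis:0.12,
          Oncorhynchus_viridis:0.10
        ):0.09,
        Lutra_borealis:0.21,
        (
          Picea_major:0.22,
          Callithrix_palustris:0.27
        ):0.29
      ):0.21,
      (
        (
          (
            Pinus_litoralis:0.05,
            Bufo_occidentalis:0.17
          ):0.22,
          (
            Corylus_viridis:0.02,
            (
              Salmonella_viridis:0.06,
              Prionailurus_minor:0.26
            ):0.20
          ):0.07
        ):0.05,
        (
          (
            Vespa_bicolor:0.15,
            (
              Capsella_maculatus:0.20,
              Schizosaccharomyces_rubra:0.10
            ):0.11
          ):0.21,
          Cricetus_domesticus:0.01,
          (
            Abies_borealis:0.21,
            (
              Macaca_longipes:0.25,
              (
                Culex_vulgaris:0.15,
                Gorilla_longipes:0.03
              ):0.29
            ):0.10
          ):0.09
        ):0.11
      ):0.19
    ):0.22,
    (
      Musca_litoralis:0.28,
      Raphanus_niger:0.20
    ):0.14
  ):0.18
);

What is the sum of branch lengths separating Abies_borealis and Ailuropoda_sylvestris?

The path runs Abies_borealis → … → MRCA → … → Ailuropoda_sylvestris; the MRCA is the node subtending (((Ailuropoda_sylvestris,Alnus_occidentalis,Oncorhynchus_viridis),Lutra_borealis,(Picea_major,Callithrix_palustris)),(((Pinus_litoralis,Bufo_occidentalis),(Corylus_viridis,(Salmonella_viridis,Prionailurus_minor))),((Vespa_bicolor,(Capsella_maculatus,Schizosaccharomyces_rubra)),Cricetus_domesticus,(Abies_borealis,(Macaca_longipes,(Culex_vulgaris,Gorilla_longipes)))))).
Branch lengths along that path: 0.21 + 0.09 + 0.11 + 0.19 + 0.21 + 0.09 + 0.26 = 1.16.

1.16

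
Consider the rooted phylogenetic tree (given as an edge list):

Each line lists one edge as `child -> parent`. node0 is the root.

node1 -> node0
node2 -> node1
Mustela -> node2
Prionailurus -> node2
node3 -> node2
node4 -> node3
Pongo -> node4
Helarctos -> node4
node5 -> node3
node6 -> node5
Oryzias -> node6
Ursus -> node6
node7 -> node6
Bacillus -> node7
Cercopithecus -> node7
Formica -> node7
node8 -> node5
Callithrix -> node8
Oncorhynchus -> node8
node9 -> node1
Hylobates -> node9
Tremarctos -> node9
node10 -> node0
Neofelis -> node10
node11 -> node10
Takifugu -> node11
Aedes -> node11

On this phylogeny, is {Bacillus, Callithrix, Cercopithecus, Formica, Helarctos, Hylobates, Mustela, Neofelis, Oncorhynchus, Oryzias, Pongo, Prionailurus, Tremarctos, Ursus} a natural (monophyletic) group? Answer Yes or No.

No

The MRCA of the listed taxa is the root, so the smallest clade containing them is the whole tree.
That clade also contains Aedes, Takifugu, which are not in the proposed group, so the group is not monophyletic.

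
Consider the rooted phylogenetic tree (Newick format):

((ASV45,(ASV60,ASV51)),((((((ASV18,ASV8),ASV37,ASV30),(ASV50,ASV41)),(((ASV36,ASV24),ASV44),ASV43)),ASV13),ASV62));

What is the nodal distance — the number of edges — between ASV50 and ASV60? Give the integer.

The MRCA of ASV50 and ASV60 is the root of the tree.
From ASV50 up to that node: 6 branches. From ASV60 up to the same node: 3 branches. Total: 6 + 3 = 9.

9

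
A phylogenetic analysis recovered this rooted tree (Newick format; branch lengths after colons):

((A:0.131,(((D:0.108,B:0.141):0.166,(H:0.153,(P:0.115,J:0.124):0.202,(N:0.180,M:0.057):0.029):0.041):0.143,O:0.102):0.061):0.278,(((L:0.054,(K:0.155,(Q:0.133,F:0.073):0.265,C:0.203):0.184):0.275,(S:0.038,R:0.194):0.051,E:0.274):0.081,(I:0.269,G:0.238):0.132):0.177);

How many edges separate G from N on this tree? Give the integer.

9

The MRCA of G and N is the root of the tree.
From G up to that node: 3 branches. From N up to the same node: 6 branches. Total: 3 + 6 = 9.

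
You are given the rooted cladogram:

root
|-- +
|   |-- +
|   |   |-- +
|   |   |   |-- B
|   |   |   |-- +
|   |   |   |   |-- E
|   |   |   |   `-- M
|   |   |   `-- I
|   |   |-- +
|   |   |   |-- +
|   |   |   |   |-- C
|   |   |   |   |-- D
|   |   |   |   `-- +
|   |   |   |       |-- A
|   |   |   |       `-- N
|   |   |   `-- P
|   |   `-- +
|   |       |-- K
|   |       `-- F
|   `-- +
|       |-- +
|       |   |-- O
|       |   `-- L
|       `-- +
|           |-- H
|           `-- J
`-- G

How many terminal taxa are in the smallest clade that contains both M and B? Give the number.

4

The MRCA of M and B is the node subtending (B,(E,M),I).
That clade contains 4 terminal taxa: B, E, I, M.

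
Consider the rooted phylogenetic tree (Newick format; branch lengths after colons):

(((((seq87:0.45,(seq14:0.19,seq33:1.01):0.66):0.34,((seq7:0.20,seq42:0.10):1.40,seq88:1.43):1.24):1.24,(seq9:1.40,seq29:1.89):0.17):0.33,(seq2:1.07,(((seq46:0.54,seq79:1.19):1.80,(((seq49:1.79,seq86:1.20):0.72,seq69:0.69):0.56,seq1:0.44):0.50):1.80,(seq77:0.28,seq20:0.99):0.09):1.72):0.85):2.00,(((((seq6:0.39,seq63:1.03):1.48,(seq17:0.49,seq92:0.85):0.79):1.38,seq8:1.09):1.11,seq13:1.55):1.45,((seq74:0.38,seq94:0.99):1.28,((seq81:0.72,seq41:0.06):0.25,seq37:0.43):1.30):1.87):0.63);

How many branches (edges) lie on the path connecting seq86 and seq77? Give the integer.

7

The MRCA of seq86 and seq77 is the node subtending (((seq46,seq79),(((seq49,seq86),seq69),seq1)),(seq77,seq20)).
From seq86 up to that node: 5 branches. From seq77 up to the same node: 2 branches. Total: 5 + 2 = 7.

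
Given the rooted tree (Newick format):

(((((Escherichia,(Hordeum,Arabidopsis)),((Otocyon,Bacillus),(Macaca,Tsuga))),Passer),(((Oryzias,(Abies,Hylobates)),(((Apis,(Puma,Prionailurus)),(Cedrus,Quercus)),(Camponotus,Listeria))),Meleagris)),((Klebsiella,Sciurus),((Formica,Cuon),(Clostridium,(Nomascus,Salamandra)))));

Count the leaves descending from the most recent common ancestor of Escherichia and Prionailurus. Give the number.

The MRCA of Escherichia and Prionailurus is the node subtending ((((Escherichia,(Hordeum,Arabidopsis)),((Otocyon,Bacillus),(Macaca,Tsuga))),Passer),(((Oryzias,(Abies,Hylobates)),(((Apis,(Puma,Prionailurus)),(Cedrus,Quercus)),(Camponotus,Listeria))),Meleagris)).
That clade contains 19 terminal taxa: Abies, Apis, Arabidopsis, Bacillus, Camponotus, Cedrus, Escherichia, Hordeum, Hylobates, Listeria, Macaca, Meleagris, Oryzias, Otocyon, Passer, Prionailurus, Puma, Quercus, Tsuga.

19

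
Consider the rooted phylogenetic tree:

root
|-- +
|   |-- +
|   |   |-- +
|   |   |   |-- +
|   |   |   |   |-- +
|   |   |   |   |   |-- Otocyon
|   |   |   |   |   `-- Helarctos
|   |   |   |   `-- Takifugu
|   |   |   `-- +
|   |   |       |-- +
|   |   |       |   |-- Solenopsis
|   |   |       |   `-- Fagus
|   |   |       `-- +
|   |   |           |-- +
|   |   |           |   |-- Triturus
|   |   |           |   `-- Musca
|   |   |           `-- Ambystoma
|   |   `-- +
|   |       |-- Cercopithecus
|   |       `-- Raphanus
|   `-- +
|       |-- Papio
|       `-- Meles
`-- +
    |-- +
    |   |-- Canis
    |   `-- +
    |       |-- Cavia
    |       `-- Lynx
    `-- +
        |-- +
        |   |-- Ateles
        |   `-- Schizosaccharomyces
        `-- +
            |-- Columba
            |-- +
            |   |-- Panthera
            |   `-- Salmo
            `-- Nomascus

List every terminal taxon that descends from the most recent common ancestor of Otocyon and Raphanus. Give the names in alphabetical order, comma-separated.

Tracing Otocyon: it sits inside (Otocyon,Helarctos).
Tracing Raphanus: it sits inside (Cercopithecus,Raphanus).
The smallest clade enclosing both is ((((Otocyon,Helarctos),Takifugu),((Solenopsis,Fagus),((Triturus,Musca),Ambystoma))),(Cercopithecus,Raphanus)); the answer is its 10 terminal taxa in alphabetical order.

Ambystoma, Cercopithecus, Fagus, Helarctos, Musca, Otocyon, Raphanus, Solenopsis, Takifugu, Triturus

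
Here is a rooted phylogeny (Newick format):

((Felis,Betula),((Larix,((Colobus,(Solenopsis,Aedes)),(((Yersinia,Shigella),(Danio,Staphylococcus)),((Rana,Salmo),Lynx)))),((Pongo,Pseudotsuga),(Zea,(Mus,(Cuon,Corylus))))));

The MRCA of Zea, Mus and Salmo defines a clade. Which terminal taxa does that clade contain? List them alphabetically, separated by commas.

Tracing Zea: it sits inside (Zea,(Mus,(Cuon,Corylus))).
Tracing Mus: it sits inside (Mus,(Cuon,Corylus)).
Tracing Salmo: it sits inside (Rana,Salmo).
The smallest clade enclosing all 3 is ((Larix,((Colobus,(Solenopsis,Aedes)),(((Yersinia,Shigella),(Danio,Staphylococcus)),((Rana,Salmo),Lynx)))),((Pongo,Pseudotsuga),(Zea,(Mus,(Cuon,Corylus))))); the answer is its 17 terminal taxa in alphabetical order.

Aedes, Colobus, Corylus, Cuon, Danio, Larix, Lynx, Mus, Pongo, Pseudotsuga, Rana, Salmo, Shigella, Solenopsis, Staphylococcus, Yersinia, Zea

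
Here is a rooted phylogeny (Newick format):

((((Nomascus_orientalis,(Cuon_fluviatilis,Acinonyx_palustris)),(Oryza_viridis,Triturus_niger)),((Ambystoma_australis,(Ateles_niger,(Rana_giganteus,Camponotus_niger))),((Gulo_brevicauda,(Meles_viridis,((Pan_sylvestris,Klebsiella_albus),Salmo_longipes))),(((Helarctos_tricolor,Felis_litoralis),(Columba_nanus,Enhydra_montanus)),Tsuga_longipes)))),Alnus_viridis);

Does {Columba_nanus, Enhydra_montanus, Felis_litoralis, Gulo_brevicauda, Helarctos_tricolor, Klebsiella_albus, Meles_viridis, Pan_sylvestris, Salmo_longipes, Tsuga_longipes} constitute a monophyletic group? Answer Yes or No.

The most recent common ancestor of these taxa subtends ((Gulo_brevicauda,(Meles_viridis,((Pan_sylvestris,Klebsiella_albus),Salmo_longipes))),(((Helarctos_tricolor,Felis_litoralis),(Columba_nanus,Enhydra_montanus)),Tsuga_longipes)).
That clade has exactly 10 tips — every listed taxon and nothing else — so the group is monophyletic.

Yes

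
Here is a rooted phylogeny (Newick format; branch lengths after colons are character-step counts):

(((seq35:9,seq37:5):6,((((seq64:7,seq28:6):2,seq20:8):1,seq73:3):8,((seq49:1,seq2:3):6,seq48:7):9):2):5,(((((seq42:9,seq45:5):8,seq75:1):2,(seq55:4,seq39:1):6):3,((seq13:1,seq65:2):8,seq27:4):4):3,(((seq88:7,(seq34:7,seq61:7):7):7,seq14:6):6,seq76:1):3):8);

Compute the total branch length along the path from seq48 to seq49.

14

The path runs seq48 → … → MRCA → … → seq49; the MRCA is the node subtending ((seq49,seq2),seq48).
Branch lengths along that path: 7 + 6 + 1 = 14.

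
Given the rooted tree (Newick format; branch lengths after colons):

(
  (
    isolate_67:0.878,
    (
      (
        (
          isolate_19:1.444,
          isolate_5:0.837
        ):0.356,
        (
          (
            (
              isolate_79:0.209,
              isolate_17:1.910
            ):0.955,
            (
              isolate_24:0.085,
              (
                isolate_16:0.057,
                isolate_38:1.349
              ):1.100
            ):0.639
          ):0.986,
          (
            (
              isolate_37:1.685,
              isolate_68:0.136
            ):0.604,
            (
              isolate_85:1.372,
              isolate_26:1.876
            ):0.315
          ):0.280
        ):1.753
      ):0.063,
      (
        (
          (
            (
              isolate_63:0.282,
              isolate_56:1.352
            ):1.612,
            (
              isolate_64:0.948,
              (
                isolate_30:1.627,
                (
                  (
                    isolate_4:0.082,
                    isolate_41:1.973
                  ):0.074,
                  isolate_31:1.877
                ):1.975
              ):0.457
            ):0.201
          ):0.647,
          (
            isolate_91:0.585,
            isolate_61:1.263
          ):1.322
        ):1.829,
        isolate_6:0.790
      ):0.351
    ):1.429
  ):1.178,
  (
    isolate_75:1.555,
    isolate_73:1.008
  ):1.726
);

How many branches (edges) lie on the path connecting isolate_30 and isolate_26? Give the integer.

The MRCA of isolate_30 and isolate_26 is the node subtending (((isolate_19,isolate_5),(((isolate_79,isolate_17),(isolate_24,(isolate_16,isolate_38))),((isolate_37,isolate_68),(isolate_85,isolate_26)))),((((isolate_63,isolate_56),(isolate_64,(isolate_30,((isolate_4,isolate_41),isolate_31)))),(isolate_91,isolate_61)),isolate_6)).
From isolate_30 up to that node: 6 branches. From isolate_26 up to the same node: 5 branches. Total: 6 + 5 = 11.

11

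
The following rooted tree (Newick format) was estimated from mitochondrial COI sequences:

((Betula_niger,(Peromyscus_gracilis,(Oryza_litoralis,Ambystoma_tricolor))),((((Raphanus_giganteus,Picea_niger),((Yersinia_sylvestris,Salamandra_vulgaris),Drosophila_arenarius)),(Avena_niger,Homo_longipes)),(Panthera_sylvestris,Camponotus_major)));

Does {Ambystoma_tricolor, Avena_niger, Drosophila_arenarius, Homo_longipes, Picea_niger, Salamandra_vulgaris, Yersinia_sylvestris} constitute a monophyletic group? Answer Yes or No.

No

The MRCA of the listed taxa is the root, so the smallest clade containing them is the whole tree.
That clade also contains Betula_niger, Camponotus_major, Oryza_litoralis, Panthera_sylvestris, Peromyscus_gracilis, Raphanus_giganteus, which are not in the proposed group, so the group is not monophyletic.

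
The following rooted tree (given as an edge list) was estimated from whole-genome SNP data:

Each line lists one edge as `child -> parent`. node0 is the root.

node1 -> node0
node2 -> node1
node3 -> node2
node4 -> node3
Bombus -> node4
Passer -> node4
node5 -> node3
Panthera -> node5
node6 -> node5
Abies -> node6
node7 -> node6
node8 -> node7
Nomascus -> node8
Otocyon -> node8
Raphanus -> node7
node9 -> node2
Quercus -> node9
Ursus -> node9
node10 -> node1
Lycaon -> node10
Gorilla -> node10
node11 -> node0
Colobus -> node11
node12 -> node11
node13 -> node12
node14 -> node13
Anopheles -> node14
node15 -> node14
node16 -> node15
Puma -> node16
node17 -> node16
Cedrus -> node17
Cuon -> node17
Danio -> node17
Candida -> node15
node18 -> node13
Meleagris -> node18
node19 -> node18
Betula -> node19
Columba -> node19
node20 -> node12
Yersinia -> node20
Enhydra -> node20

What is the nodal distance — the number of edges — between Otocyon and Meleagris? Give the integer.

13

The MRCA of Otocyon and Meleagris is the root of the tree.
From Otocyon up to that node: 8 branches. From Meleagris up to the same node: 5 branches. Total: 8 + 5 = 13.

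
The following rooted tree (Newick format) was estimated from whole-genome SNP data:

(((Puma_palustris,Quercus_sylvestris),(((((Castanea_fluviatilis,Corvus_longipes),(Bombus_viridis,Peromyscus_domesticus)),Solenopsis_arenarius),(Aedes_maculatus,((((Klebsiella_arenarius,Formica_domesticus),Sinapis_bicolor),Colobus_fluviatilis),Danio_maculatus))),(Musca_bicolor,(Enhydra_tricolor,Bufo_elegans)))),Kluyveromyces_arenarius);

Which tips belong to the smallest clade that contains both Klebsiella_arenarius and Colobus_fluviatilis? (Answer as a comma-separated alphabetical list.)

Tracing Klebsiella_arenarius: it sits inside (Klebsiella_arenarius,Formica_domesticus).
Tracing Colobus_fluviatilis: it sits inside (((Klebsiella_arenarius,Formica_domesticus),Sinapis_bicolor),Colobus_fluviatilis).
The smallest clade enclosing both is (((Klebsiella_arenarius,Formica_domesticus),Sinapis_bicolor),Colobus_fluviatilis); the answer is its 4 terminal taxa in alphabetical order.

Colobus_fluviatilis, Formica_domesticus, Klebsiella_arenarius, Sinapis_bicolor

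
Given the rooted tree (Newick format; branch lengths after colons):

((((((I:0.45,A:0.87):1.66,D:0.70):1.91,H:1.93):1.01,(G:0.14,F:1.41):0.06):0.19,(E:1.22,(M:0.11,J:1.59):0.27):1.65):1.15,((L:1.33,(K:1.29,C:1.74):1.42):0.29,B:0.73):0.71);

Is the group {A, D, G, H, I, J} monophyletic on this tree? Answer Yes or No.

No

The MRCA of the listed taxa subtends (((((I,A),D),H),(G,F)),(E,(M,J))).
That clade also contains E, F, M, which are not in the proposed group, so the group is not monophyletic.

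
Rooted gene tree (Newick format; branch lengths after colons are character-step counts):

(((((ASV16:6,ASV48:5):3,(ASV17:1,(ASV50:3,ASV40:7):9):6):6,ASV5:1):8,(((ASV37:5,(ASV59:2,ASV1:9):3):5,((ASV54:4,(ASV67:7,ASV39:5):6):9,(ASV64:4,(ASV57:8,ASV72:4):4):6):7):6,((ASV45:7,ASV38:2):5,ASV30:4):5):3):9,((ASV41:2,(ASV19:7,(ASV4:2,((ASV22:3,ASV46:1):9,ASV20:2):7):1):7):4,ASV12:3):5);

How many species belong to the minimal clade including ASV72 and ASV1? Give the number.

The MRCA of ASV72 and ASV1 is the node subtending ((ASV37,(ASV59,ASV1)),((ASV54,(ASV67,ASV39)),(ASV64,(ASV57,ASV72)))).
That clade contains 9 terminal taxa: ASV1, ASV37, ASV39, ASV54, ASV57, ASV59, ASV64, ASV67, ASV72.

9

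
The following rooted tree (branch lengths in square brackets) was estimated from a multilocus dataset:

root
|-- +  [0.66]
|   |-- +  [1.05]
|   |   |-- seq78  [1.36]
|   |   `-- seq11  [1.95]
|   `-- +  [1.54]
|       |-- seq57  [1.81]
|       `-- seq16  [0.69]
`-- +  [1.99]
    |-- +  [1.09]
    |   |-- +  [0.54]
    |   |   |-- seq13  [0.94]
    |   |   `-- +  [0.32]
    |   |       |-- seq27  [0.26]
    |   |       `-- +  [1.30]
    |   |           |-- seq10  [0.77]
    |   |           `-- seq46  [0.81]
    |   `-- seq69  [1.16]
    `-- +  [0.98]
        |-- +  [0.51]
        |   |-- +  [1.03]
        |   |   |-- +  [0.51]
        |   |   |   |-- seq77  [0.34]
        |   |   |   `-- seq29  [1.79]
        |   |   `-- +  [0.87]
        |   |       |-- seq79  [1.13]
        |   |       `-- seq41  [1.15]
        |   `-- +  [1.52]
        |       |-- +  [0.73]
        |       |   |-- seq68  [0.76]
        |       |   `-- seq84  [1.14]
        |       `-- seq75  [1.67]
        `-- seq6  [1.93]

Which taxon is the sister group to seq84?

seq84 attaches to the tree at the node subtending (seq68,seq84).
The other lineage descending from that same node — the sister group — is the single tip seq68.

seq68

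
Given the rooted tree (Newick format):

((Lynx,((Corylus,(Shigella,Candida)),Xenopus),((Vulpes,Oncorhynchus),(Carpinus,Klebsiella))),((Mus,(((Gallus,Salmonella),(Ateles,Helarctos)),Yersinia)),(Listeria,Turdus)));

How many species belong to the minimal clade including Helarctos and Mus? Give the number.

The MRCA of Helarctos and Mus is the node subtending (Mus,(((Gallus,Salmonella),(Ateles,Helarctos)),Yersinia)).
That clade contains 6 terminal taxa: Ateles, Gallus, Helarctos, Mus, Salmonella, Yersinia.

6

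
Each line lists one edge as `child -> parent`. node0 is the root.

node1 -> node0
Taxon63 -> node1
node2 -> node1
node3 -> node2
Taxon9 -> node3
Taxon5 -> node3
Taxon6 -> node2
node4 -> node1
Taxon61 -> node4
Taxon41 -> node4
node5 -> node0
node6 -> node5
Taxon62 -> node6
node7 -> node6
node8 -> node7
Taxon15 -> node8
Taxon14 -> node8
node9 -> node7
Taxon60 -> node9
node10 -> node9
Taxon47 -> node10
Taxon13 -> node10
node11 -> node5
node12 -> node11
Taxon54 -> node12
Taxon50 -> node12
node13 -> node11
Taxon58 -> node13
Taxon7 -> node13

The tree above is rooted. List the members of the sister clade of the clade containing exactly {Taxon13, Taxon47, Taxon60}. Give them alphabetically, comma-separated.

The clade containing exactly {Taxon13, Taxon47, Taxon60} attaches to the tree at the node subtending ((Taxon15,Taxon14),(Taxon60,(Taxon47,Taxon13))).
The other lineage descending from that same node — the sister group — is (Taxon15,Taxon14); its 2 tips in alphabetical order are the answer.

Taxon14, Taxon15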